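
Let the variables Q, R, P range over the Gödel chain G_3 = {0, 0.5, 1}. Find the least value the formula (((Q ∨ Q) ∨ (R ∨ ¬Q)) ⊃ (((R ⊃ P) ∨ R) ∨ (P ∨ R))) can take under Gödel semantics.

0.50

The minimum is attained at Q = 0, R = 0.5, P = 0:
  (Q ∨ Q) = max(0, 0) = 0
  ¬Q: Gödel ¬ of 0 = 1 (operand is 0)
  (R ∨ ¬Q) = max(0.5, 1) = 1
  ((Q ∨ Q) ∨ (R ∨ ¬Q)) = max(0, 1) = 1
  (R ⊃ P): 0.5 > 0, so result = 0
  ((R ⊃ P) ∨ R) = max(0, 0.5) = 0.5
  (P ∨ R) = max(0, 0.5) = 0.5
  (((R ⊃ P) ∨ R) ∨ (P ∨ R)) = max(0.5, 0.5) = 0.5
  (((Q ∨ Q) ∨ (R ∨ ¬Q)) ⊃ (((R ⊃ P) ∨ R) ∨ (P ∨ R))): 1 > 0.5, so result = 0.5
Checking all 27 assignments confirms none give a value below 0.50.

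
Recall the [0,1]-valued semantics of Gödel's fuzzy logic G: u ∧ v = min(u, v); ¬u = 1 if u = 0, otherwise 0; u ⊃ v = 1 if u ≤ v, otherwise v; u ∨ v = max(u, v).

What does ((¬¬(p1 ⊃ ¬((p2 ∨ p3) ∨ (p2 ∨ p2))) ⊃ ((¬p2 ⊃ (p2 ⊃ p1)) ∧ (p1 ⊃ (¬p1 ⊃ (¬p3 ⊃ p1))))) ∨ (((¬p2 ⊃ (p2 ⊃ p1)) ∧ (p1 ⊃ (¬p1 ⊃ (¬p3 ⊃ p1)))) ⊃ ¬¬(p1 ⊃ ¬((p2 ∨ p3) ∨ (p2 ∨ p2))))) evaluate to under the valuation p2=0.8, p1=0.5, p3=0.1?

1.00

(p2 ∨ p3) = max(0.8, 0.1) = 0.8
(p2 ∨ p2) = max(0.8, 0.8) = 0.8
((p2 ∨ p3) ∨ (p2 ∨ p2)) = max(0.8, 0.8) = 0.8
¬((p2 ∨ p3) ∨ (p2 ∨ p2)): Gödel ¬ of 0.8 = 0 (operand ≠ 0)
(p1 ⊃ ¬((p2 ∨ p3) ∨ (p2 ∨ p2))): 0.5 > 0, so result = 0
¬(p1 ⊃ ¬((p2 ∨ p3) ∨ (p2 ∨ p2))): Gödel ¬ of 0 = 1 (operand is 0)
¬¬(p1 ⊃ ¬((p2 ∨ p3) ∨ (p2 ∨ p2))): Gödel ¬ of 1 = 0 (operand ≠ 0)
¬p2: Gödel ¬ of 0.8 = 0 (operand ≠ 0)
(p2 ⊃ p1): 0.8 > 0.5, so result = 0.5
(¬p2 ⊃ (p2 ⊃ p1)): 0 ≤ 0.5, so result = 1
¬p1: Gödel ¬ of 0.5 = 0 (operand ≠ 0)
¬p3: Gödel ¬ of 0.1 = 0 (operand ≠ 0)
(¬p3 ⊃ p1): 0 ≤ 0.5, so result = 1
(¬p1 ⊃ (¬p3 ⊃ p1)): 0 ≤ 1, so result = 1
(p1 ⊃ (¬p1 ⊃ (¬p3 ⊃ p1))): 0.5 ≤ 1, so result = 1
((¬p2 ⊃ (p2 ⊃ p1)) ∧ (p1 ⊃ (¬p1 ⊃ (¬p3 ⊃ p1)))) = min(1, 1) = 1
(¬¬(p1 ⊃ ¬((p2 ∨ p3) ∨ (p2 ∨ p2))) ⊃ ((¬p2 ⊃ (p2 ⊃ p1)) ∧ (p1 ⊃ (¬p1 ⊃ (¬p3 ⊃ p1))))): 0 ≤ 1, so result = 1
¬p2: Gödel ¬ of 0.8 = 0 (operand ≠ 0)
(p2 ⊃ p1): 0.8 > 0.5, so result = 0.5
(¬p2 ⊃ (p2 ⊃ p1)): 0 ≤ 0.5, so result = 1
¬p1: Gödel ¬ of 0.5 = 0 (operand ≠ 0)
¬p3: Gödel ¬ of 0.1 = 0 (operand ≠ 0)
(¬p3 ⊃ p1): 0 ≤ 0.5, so result = 1
(¬p1 ⊃ (¬p3 ⊃ p1)): 0 ≤ 1, so result = 1
(p1 ⊃ (¬p1 ⊃ (¬p3 ⊃ p1))): 0.5 ≤ 1, so result = 1
((¬p2 ⊃ (p2 ⊃ p1)) ∧ (p1 ⊃ (¬p1 ⊃ (¬p3 ⊃ p1)))) = min(1, 1) = 1
(p2 ∨ p3) = max(0.8, 0.1) = 0.8
(p2 ∨ p2) = max(0.8, 0.8) = 0.8
((p2 ∨ p3) ∨ (p2 ∨ p2)) = max(0.8, 0.8) = 0.8
¬((p2 ∨ p3) ∨ (p2 ∨ p2)): Gödel ¬ of 0.8 = 0 (operand ≠ 0)
(p1 ⊃ ¬((p2 ∨ p3) ∨ (p2 ∨ p2))): 0.5 > 0, so result = 0
¬(p1 ⊃ ¬((p2 ∨ p3) ∨ (p2 ∨ p2))): Gödel ¬ of 0 = 1 (operand is 0)
¬¬(p1 ⊃ ¬((p2 ∨ p3) ∨ (p2 ∨ p2))): Gödel ¬ of 1 = 0 (operand ≠ 0)
(((¬p2 ⊃ (p2 ⊃ p1)) ∧ (p1 ⊃ (¬p1 ⊃ (¬p3 ⊃ p1)))) ⊃ ¬¬(p1 ⊃ ¬((p2 ∨ p3) ∨ (p2 ∨ p2)))): 1 > 0, so result = 0
((¬¬(p1 ⊃ ¬((p2 ∨ p3) ∨ (p2 ∨ p2))) ⊃ ((¬p2 ⊃ (p2 ⊃ p1)) ∧ (p1 ⊃ (¬p1 ⊃ (¬p3 ⊃ p1))))) ∨ (((¬p2 ⊃ (p2 ⊃ p1)) ∧ (p1 ⊃ (¬p1 ⊃ (¬p3 ⊃ p1)))) ⊃ ¬¬(p1 ⊃ ¬((p2 ∨ p3) ∨ (p2 ∨ p2))))) = max(1, 0) = 1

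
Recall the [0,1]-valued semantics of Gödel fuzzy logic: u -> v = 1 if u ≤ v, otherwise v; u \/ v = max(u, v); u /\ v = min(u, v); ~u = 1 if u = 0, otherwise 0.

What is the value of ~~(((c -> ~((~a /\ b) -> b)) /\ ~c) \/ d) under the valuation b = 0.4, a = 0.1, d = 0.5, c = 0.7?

~a: Gödel ¬ of 0.1 = 0 (operand ≠ 0)
(~a /\ b) = min(0, 0.4) = 0
((~a /\ b) -> b): 0 ≤ 0.4, so result = 1
~((~a /\ b) -> b): Gödel ¬ of 1 = 0 (operand ≠ 0)
(c -> ~((~a /\ b) -> b)): 0.7 > 0, so result = 0
~c: Gödel ¬ of 0.7 = 0 (operand ≠ 0)
((c -> ~((~a /\ b) -> b)) /\ ~c) = min(0, 0) = 0
(((c -> ~((~a /\ b) -> b)) /\ ~c) \/ d) = max(0, 0.5) = 0.5
~(((c -> ~((~a /\ b) -> b)) /\ ~c) \/ d): Gödel ¬ of 0.5 = 0 (operand ≠ 0)
~~(((c -> ~((~a /\ b) -> b)) /\ ~c) \/ d): Gödel ¬ of 0 = 1 (operand is 0)

1.00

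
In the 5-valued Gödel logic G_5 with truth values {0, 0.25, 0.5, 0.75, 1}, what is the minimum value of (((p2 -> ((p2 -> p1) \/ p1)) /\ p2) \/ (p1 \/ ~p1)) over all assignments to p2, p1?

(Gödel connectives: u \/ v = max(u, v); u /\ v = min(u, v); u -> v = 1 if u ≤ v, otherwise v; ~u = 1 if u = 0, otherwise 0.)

The minimum is attained at p2 = 0, p1 = 0.25:
  (p2 -> p1): 0 ≤ 0.25, so result = 1
  ((p2 -> p1) \/ p1) = max(1, 0.25) = 1
  (p2 -> ((p2 -> p1) \/ p1)): 0 ≤ 1, so result = 1
  ((p2 -> ((p2 -> p1) \/ p1)) /\ p2) = min(1, 0) = 0
  ~p1: Gödel ¬ of 0.25 = 0 (operand ≠ 0)
  (p1 \/ ~p1) = max(0.25, 0) = 0.25
  (((p2 -> ((p2 -> p1) \/ p1)) /\ p2) \/ (p1 \/ ~p1)) = max(0, 0.25) = 0.25
Checking all 25 assignments confirms none give a value below 0.25.

0.25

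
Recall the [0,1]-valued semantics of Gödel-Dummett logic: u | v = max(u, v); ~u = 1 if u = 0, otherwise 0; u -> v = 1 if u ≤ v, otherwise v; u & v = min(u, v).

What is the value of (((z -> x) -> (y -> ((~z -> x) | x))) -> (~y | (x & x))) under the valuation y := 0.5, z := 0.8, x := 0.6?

0.60

(z -> x): 0.8 > 0.6, so result = 0.6
~z: Gödel ¬ of 0.8 = 0 (operand ≠ 0)
(~z -> x): 0 ≤ 0.6, so result = 1
((~z -> x) | x) = max(1, 0.6) = 1
(y -> ((~z -> x) | x)): 0.5 ≤ 1, so result = 1
((z -> x) -> (y -> ((~z -> x) | x))): 0.6 ≤ 1, so result = 1
~y: Gödel ¬ of 0.5 = 0 (operand ≠ 0)
(x & x) = min(0.6, 0.6) = 0.6
(~y | (x & x)) = max(0, 0.6) = 0.6
(((z -> x) -> (y -> ((~z -> x) | x))) -> (~y | (x & x))): 1 > 0.6, so result = 0.6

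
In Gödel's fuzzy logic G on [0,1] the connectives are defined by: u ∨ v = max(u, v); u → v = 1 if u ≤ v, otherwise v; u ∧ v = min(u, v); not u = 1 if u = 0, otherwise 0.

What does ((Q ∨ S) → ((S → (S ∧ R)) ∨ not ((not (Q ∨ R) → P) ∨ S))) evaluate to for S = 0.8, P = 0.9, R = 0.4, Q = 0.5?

(Q ∨ S) = max(0.5, 0.8) = 0.8
(S ∧ R) = min(0.8, 0.4) = 0.4
(S → (S ∧ R)): 0.8 > 0.4, so result = 0.4
(Q ∨ R) = max(0.5, 0.4) = 0.5
not (Q ∨ R): Gödel ¬ of 0.5 = 0 (operand ≠ 0)
(not (Q ∨ R) → P): 0 ≤ 0.9, so result = 1
((not (Q ∨ R) → P) ∨ S) = max(1, 0.8) = 1
not ((not (Q ∨ R) → P) ∨ S): Gödel ¬ of 1 = 0 (operand ≠ 0)
((S → (S ∧ R)) ∨ not ((not (Q ∨ R) → P) ∨ S)) = max(0.4, 0) = 0.4
((Q ∨ S) → ((S → (S ∧ R)) ∨ not ((not (Q ∨ R) → P) ∨ S))): 0.8 > 0.4, so result = 0.4

0.40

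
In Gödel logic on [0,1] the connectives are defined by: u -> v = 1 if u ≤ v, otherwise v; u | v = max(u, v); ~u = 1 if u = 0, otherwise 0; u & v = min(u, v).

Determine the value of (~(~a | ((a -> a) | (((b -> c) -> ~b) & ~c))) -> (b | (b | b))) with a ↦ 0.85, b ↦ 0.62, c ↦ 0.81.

~a: Gödel ¬ of 0.85 = 0 (operand ≠ 0)
(a -> a): 0.85 ≤ 0.85, so result = 1
(b -> c): 0.62 ≤ 0.81, so result = 1
~b: Gödel ¬ of 0.62 = 0 (operand ≠ 0)
((b -> c) -> ~b): 1 > 0, so result = 0
~c: Gödel ¬ of 0.81 = 0 (operand ≠ 0)
(((b -> c) -> ~b) & ~c) = min(0, 0) = 0
((a -> a) | (((b -> c) -> ~b) & ~c)) = max(1, 0) = 1
(~a | ((a -> a) | (((b -> c) -> ~b) & ~c))) = max(0, 1) = 1
~(~a | ((a -> a) | (((b -> c) -> ~b) & ~c))): Gödel ¬ of 1 = 0 (operand ≠ 0)
(b | b) = max(0.62, 0.62) = 0.62
(b | (b | b)) = max(0.62, 0.62) = 0.62
(~(~a | ((a -> a) | (((b -> c) -> ~b) & ~c))) -> (b | (b | b))): 0 ≤ 0.62, so result = 1

1.00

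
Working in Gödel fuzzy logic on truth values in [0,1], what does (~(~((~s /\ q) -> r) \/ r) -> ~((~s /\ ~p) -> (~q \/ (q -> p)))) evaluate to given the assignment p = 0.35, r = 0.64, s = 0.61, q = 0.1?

1.00

~s: Gödel ¬ of 0.61 = 0 (operand ≠ 0)
(~s /\ q) = min(0, 0.1) = 0
((~s /\ q) -> r): 0 ≤ 0.64, so result = 1
~((~s /\ q) -> r): Gödel ¬ of 1 = 0 (operand ≠ 0)
(~((~s /\ q) -> r) \/ r) = max(0, 0.64) = 0.64
~(~((~s /\ q) -> r) \/ r): Gödel ¬ of 0.64 = 0 (operand ≠ 0)
~s: Gödel ¬ of 0.61 = 0 (operand ≠ 0)
~p: Gödel ¬ of 0.35 = 0 (operand ≠ 0)
(~s /\ ~p) = min(0, 0) = 0
~q: Gödel ¬ of 0.1 = 0 (operand ≠ 0)
(q -> p): 0.1 ≤ 0.35, so result = 1
(~q \/ (q -> p)) = max(0, 1) = 1
((~s /\ ~p) -> (~q \/ (q -> p))): 0 ≤ 1, so result = 1
~((~s /\ ~p) -> (~q \/ (q -> p))): Gödel ¬ of 1 = 0 (operand ≠ 0)
(~(~((~s /\ q) -> r) \/ r) -> ~((~s /\ ~p) -> (~q \/ (q -> p)))): 0 ≤ 0, so result = 1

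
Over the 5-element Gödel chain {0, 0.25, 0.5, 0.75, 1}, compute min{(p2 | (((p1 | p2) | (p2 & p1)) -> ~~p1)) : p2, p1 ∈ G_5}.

The minimum is attained at p2 = 0.25, p1 = 0:
  (p1 | p2) = max(0, 0.25) = 0.25
  (p2 & p1) = min(0.25, 0) = 0
  ((p1 | p2) | (p2 & p1)) = max(0.25, 0) = 0.25
  ~p1: Gödel ¬ of 0 = 1 (operand is 0)
  ~~p1: Gödel ¬ of 1 = 0 (operand ≠ 0)
  (((p1 | p2) | (p2 & p1)) -> ~~p1): 0.25 > 0, so result = 0
  (p2 | (((p1 | p2) | (p2 & p1)) -> ~~p1)) = max(0.25, 0) = 0.25
Checking all 25 assignments confirms none give a value below 0.25.

0.25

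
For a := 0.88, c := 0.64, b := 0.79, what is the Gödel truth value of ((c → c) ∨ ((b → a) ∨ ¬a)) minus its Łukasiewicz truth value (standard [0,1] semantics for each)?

0.00

Gödel evaluation:
  (c → c): 0.64 ≤ 0.64, so result = 1
  (b → a): 0.79 ≤ 0.88, so result = 1
  ¬a: Gödel ¬ of 0.88 = 0 (operand ≠ 0)
  ((b → a) ∨ ¬a) = max(1, 0) = 1
  ((c → c) ∨ ((b → a) ∨ ¬a)) = max(1, 1) = 1
  Gödel value = 1
Łukasiewicz evaluation:
  (c → c): min(1, 1 − 0.64 + 0.64) = 1
  (b → a): min(1, 1 − 0.79 + 0.88) = 1
  ¬a: Łukasiewicz ¬ gives 1 − 0.88 = 0.12
  ((b → a) ∨ ¬a) = max(1, 0.12) = 1
  ((c → c) ∨ ((b → a) ∨ ¬a)) = max(1, 1) = 1
  Łukasiewicz value = 1
Difference: 1 − 1 = 0.00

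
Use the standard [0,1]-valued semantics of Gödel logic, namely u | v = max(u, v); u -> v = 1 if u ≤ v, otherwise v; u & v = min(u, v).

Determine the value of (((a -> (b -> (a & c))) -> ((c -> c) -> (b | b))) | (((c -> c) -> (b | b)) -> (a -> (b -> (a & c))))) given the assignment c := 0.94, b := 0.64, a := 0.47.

1.00

(a & c) = min(0.47, 0.94) = 0.47
(b -> (a & c)): 0.64 > 0.47, so result = 0.47
(a -> (b -> (a & c))): 0.47 ≤ 0.47, so result = 1
(c -> c): 0.94 ≤ 0.94, so result = 1
(b | b) = max(0.64, 0.64) = 0.64
((c -> c) -> (b | b)): 1 > 0.64, so result = 0.64
((a -> (b -> (a & c))) -> ((c -> c) -> (b | b))): 1 > 0.64, so result = 0.64
(c -> c): 0.94 ≤ 0.94, so result = 1
(b | b) = max(0.64, 0.64) = 0.64
((c -> c) -> (b | b)): 1 > 0.64, so result = 0.64
(a & c) = min(0.47, 0.94) = 0.47
(b -> (a & c)): 0.64 > 0.47, so result = 0.47
(a -> (b -> (a & c))): 0.47 ≤ 0.47, so result = 1
(((c -> c) -> (b | b)) -> (a -> (b -> (a & c)))): 0.64 ≤ 1, so result = 1
(((a -> (b -> (a & c))) -> ((c -> c) -> (b | b))) | (((c -> c) -> (b | b)) -> (a -> (b -> (a & c))))) = max(0.64, 1) = 1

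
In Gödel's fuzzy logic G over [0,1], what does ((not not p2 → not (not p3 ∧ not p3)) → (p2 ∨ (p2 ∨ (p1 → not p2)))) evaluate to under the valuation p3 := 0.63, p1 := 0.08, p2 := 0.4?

0.40

not p2: Gödel ¬ of 0.4 = 0 (operand ≠ 0)
not not p2: Gödel ¬ of 0 = 1 (operand is 0)
not p3: Gödel ¬ of 0.63 = 0 (operand ≠ 0)
not p3: Gödel ¬ of 0.63 = 0 (operand ≠ 0)
(not p3 ∧ not p3) = min(0, 0) = 0
not (not p3 ∧ not p3): Gödel ¬ of 0 = 1 (operand is 0)
(not not p2 → not (not p3 ∧ not p3)): 1 ≤ 1, so result = 1
not p2: Gödel ¬ of 0.4 = 0 (operand ≠ 0)
(p1 → not p2): 0.08 > 0, so result = 0
(p2 ∨ (p1 → not p2)) = max(0.4, 0) = 0.4
(p2 ∨ (p2 ∨ (p1 → not p2))) = max(0.4, 0.4) = 0.4
((not not p2 → not (not p3 ∧ not p3)) → (p2 ∨ (p2 ∨ (p1 → not p2)))): 1 > 0.4, so result = 0.4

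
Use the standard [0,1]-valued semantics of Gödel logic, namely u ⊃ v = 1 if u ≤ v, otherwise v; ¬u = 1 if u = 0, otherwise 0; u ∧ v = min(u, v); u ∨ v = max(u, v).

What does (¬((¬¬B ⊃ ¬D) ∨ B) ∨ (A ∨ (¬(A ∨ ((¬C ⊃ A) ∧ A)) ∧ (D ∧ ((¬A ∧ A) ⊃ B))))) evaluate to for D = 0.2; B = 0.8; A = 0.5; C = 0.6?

0.50

¬B: Gödel ¬ of 0.8 = 0 (operand ≠ 0)
¬¬B: Gödel ¬ of 0 = 1 (operand is 0)
¬D: Gödel ¬ of 0.2 = 0 (operand ≠ 0)
(¬¬B ⊃ ¬D): 1 > 0, so result = 0
((¬¬B ⊃ ¬D) ∨ B) = max(0, 0.8) = 0.8
¬((¬¬B ⊃ ¬D) ∨ B): Gödel ¬ of 0.8 = 0 (operand ≠ 0)
¬C: Gödel ¬ of 0.6 = 0 (operand ≠ 0)
(¬C ⊃ A): 0 ≤ 0.5, so result = 1
((¬C ⊃ A) ∧ A) = min(1, 0.5) = 0.5
(A ∨ ((¬C ⊃ A) ∧ A)) = max(0.5, 0.5) = 0.5
¬(A ∨ ((¬C ⊃ A) ∧ A)): Gödel ¬ of 0.5 = 0 (operand ≠ 0)
¬A: Gödel ¬ of 0.5 = 0 (operand ≠ 0)
(¬A ∧ A) = min(0, 0.5) = 0
((¬A ∧ A) ⊃ B): 0 ≤ 0.8, so result = 1
(D ∧ ((¬A ∧ A) ⊃ B)) = min(0.2, 1) = 0.2
(¬(A ∨ ((¬C ⊃ A) ∧ A)) ∧ (D ∧ ((¬A ∧ A) ⊃ B))) = min(0, 0.2) = 0
(A ∨ (¬(A ∨ ((¬C ⊃ A) ∧ A)) ∧ (D ∧ ((¬A ∧ A) ⊃ B)))) = max(0.5, 0) = 0.5
(¬((¬¬B ⊃ ¬D) ∨ B) ∨ (A ∨ (¬(A ∨ ((¬C ⊃ A) ∧ A)) ∧ (D ∧ ((¬A ∧ A) ⊃ B))))) = max(0, 0.5) = 0.5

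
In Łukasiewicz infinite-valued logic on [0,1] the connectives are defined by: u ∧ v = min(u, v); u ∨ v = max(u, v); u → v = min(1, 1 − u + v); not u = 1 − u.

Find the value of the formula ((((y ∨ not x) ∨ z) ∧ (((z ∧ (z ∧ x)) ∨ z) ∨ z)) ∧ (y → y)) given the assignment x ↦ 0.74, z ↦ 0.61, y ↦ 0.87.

not x: Łukasiewicz ¬ gives 1 − 0.74 = 0.26
(y ∨ not x) = max(0.87, 0.26) = 0.87
((y ∨ not x) ∨ z) = max(0.87, 0.61) = 0.87
(z ∧ x) = min(0.61, 0.74) = 0.61
(z ∧ (z ∧ x)) = min(0.61, 0.61) = 0.61
((z ∧ (z ∧ x)) ∨ z) = max(0.61, 0.61) = 0.61
(((z ∧ (z ∧ x)) ∨ z) ∨ z) = max(0.61, 0.61) = 0.61
(((y ∨ not x) ∨ z) ∧ (((z ∧ (z ∧ x)) ∨ z) ∨ z)) = min(0.87, 0.61) = 0.61
(y → y): min(1, 1 − 0.87 + 0.87) = 1
((((y ∨ not x) ∨ z) ∧ (((z ∧ (z ∧ x)) ∨ z) ∨ z)) ∧ (y → y)) = min(0.61, 1) = 0.61

0.61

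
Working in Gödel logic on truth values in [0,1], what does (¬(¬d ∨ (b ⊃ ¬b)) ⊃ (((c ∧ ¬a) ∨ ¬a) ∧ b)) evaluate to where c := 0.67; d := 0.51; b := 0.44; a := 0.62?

¬d: Gödel ¬ of 0.51 = 0 (operand ≠ 0)
¬b: Gödel ¬ of 0.44 = 0 (operand ≠ 0)
(b ⊃ ¬b): 0.44 > 0, so result = 0
(¬d ∨ (b ⊃ ¬b)) = max(0, 0) = 0
¬(¬d ∨ (b ⊃ ¬b)): Gödel ¬ of 0 = 1 (operand is 0)
¬a: Gödel ¬ of 0.62 = 0 (operand ≠ 0)
(c ∧ ¬a) = min(0.67, 0) = 0
¬a: Gödel ¬ of 0.62 = 0 (operand ≠ 0)
((c ∧ ¬a) ∨ ¬a) = max(0, 0) = 0
(((c ∧ ¬a) ∨ ¬a) ∧ b) = min(0, 0.44) = 0
(¬(¬d ∨ (b ⊃ ¬b)) ⊃ (((c ∧ ¬a) ∨ ¬a) ∧ b)): 1 > 0, so result = 0

0.00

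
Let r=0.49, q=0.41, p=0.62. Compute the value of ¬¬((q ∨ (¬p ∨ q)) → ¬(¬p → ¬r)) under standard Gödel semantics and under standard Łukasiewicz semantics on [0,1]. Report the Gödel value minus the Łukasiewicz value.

Gödel evaluation:
  ¬p: Gödel ¬ of 0.62 = 0 (operand ≠ 0)
  (¬p ∨ q) = max(0, 0.41) = 0.41
  (q ∨ (¬p ∨ q)) = max(0.41, 0.41) = 0.41
  ¬p: Gödel ¬ of 0.62 = 0 (operand ≠ 0)
  ¬r: Gödel ¬ of 0.49 = 0 (operand ≠ 0)
  (¬p → ¬r): 0 ≤ 0, so result = 1
  ¬(¬p → ¬r): Gödel ¬ of 1 = 0 (operand ≠ 0)
  ((q ∨ (¬p ∨ q)) → ¬(¬p → ¬r)): 0.41 > 0, so result = 0
  ¬((q ∨ (¬p ∨ q)) → ¬(¬p → ¬r)): Gödel ¬ of 0 = 1 (operand is 0)
  ¬¬((q ∨ (¬p ∨ q)) → ¬(¬p → ¬r)): Gödel ¬ of 1 = 0 (operand ≠ 0)
  Gödel value = 0
Łukasiewicz evaluation:
  ¬p: Łukasiewicz ¬ gives 1 − 0.62 = 0.38
  (¬p ∨ q) = max(0.38, 0.41) = 0.41
  (q ∨ (¬p ∨ q)) = max(0.41, 0.41) = 0.41
  ¬p: Łukasiewicz ¬ gives 1 − 0.62 = 0.38
  ¬r: Łukasiewicz ¬ gives 1 − 0.49 = 0.51
  (¬p → ¬r): min(1, 1 − 0.38 + 0.51) = 1
  ¬(¬p → ¬r): Łukasiewicz ¬ gives 1 − 1 = 0
  ((q ∨ (¬p ∨ q)) → ¬(¬p → ¬r)): min(1, 1 − 0.41 + 0) = 0.59
  ¬((q ∨ (¬p ∨ q)) → ¬(¬p → ¬r)): Łukasiewicz ¬ gives 1 − 0.59 = 0.41
  ¬¬((q ∨ (¬p ∨ q)) → ¬(¬p → ¬r)): Łukasiewicz ¬ gives 1 − 0.41 = 0.59
  Łukasiewicz value = 0.59
Difference: 0 − 0.59 = -0.59

-0.59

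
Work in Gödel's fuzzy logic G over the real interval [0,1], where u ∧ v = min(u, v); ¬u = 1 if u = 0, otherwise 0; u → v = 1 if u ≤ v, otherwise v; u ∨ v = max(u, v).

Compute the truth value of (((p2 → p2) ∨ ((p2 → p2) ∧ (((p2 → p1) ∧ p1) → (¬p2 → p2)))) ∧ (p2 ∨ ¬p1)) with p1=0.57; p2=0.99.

(p2 → p2): 0.99 ≤ 0.99, so result = 1
(p2 → p2): 0.99 ≤ 0.99, so result = 1
(p2 → p1): 0.99 > 0.57, so result = 0.57
((p2 → p1) ∧ p1) = min(0.57, 0.57) = 0.57
¬p2: Gödel ¬ of 0.99 = 0 (operand ≠ 0)
(¬p2 → p2): 0 ≤ 0.99, so result = 1
(((p2 → p1) ∧ p1) → (¬p2 → p2)): 0.57 ≤ 1, so result = 1
((p2 → p2) ∧ (((p2 → p1) ∧ p1) → (¬p2 → p2))) = min(1, 1) = 1
((p2 → p2) ∨ ((p2 → p2) ∧ (((p2 → p1) ∧ p1) → (¬p2 → p2)))) = max(1, 1) = 1
¬p1: Gödel ¬ of 0.57 = 0 (operand ≠ 0)
(p2 ∨ ¬p1) = max(0.99, 0) = 0.99
(((p2 → p2) ∨ ((p2 → p2) ∧ (((p2 → p1) ∧ p1) → (¬p2 → p2)))) ∧ (p2 ∨ ¬p1)) = min(1, 0.99) = 0.99

0.99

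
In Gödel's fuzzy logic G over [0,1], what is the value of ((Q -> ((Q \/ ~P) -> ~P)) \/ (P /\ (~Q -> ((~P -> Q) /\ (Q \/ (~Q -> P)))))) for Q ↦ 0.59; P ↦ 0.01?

~P: Gödel ¬ of 0.01 = 0 (operand ≠ 0)
(Q \/ ~P) = max(0.59, 0) = 0.59
~P: Gödel ¬ of 0.01 = 0 (operand ≠ 0)
((Q \/ ~P) -> ~P): 0.59 > 0, so result = 0
(Q -> ((Q \/ ~P) -> ~P)): 0.59 > 0, so result = 0
~Q: Gödel ¬ of 0.59 = 0 (operand ≠ 0)
~P: Gödel ¬ of 0.01 = 0 (operand ≠ 0)
(~P -> Q): 0 ≤ 0.59, so result = 1
~Q: Gödel ¬ of 0.59 = 0 (operand ≠ 0)
(~Q -> P): 0 ≤ 0.01, so result = 1
(Q \/ (~Q -> P)) = max(0.59, 1) = 1
((~P -> Q) /\ (Q \/ (~Q -> P))) = min(1, 1) = 1
(~Q -> ((~P -> Q) /\ (Q \/ (~Q -> P)))): 0 ≤ 1, so result = 1
(P /\ (~Q -> ((~P -> Q) /\ (Q \/ (~Q -> P))))) = min(0.01, 1) = 0.01
((Q -> ((Q \/ ~P) -> ~P)) \/ (P /\ (~Q -> ((~P -> Q) /\ (Q \/ (~Q -> P)))))) = max(0, 0.01) = 0.01

0.01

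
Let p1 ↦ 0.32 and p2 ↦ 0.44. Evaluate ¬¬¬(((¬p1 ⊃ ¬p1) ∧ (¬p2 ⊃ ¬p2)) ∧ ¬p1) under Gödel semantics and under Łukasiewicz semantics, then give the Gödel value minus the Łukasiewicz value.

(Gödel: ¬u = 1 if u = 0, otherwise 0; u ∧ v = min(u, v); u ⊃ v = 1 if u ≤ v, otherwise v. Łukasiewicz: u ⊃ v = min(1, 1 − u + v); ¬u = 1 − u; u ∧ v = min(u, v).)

0.68

Gödel evaluation:
  ¬p1: Gödel ¬ of 0.32 = 0 (operand ≠ 0)
  ¬p1: Gödel ¬ of 0.32 = 0 (operand ≠ 0)
  (¬p1 ⊃ ¬p1): 0 ≤ 0, so result = 1
  ¬p2: Gödel ¬ of 0.44 = 0 (operand ≠ 0)
  ¬p2: Gödel ¬ of 0.44 = 0 (operand ≠ 0)
  (¬p2 ⊃ ¬p2): 0 ≤ 0, so result = 1
  ((¬p1 ⊃ ¬p1) ∧ (¬p2 ⊃ ¬p2)) = min(1, 1) = 1
  ¬p1: Gödel ¬ of 0.32 = 0 (operand ≠ 0)
  (((¬p1 ⊃ ¬p1) ∧ (¬p2 ⊃ ¬p2)) ∧ ¬p1) = min(1, 0) = 0
  ¬(((¬p1 ⊃ ¬p1) ∧ (¬p2 ⊃ ¬p2)) ∧ ¬p1): Gödel ¬ of 0 = 1 (operand is 0)
  ¬¬(((¬p1 ⊃ ¬p1) ∧ (¬p2 ⊃ ¬p2)) ∧ ¬p1): Gödel ¬ of 1 = 0 (operand ≠ 0)
  ¬¬¬(((¬p1 ⊃ ¬p1) ∧ (¬p2 ⊃ ¬p2)) ∧ ¬p1): Gödel ¬ of 0 = 1 (operand is 0)
  Gödel value = 1
Łukasiewicz evaluation:
  ¬p1: Łukasiewicz ¬ gives 1 − 0.32 = 0.68
  ¬p1: Łukasiewicz ¬ gives 1 − 0.32 = 0.68
  (¬p1 ⊃ ¬p1): min(1, 1 − 0.68 + 0.68) = 1
  ¬p2: Łukasiewicz ¬ gives 1 − 0.44 = 0.56
  ¬p2: Łukasiewicz ¬ gives 1 − 0.44 = 0.56
  (¬p2 ⊃ ¬p2): min(1, 1 − 0.56 + 0.56) = 1
  ((¬p1 ⊃ ¬p1) ∧ (¬p2 ⊃ ¬p2)) = min(1, 1) = 1
  ¬p1: Łukasiewicz ¬ gives 1 − 0.32 = 0.68
  (((¬p1 ⊃ ¬p1) ∧ (¬p2 ⊃ ¬p2)) ∧ ¬p1) = min(1, 0.68) = 0.68
  ¬(((¬p1 ⊃ ¬p1) ∧ (¬p2 ⊃ ¬p2)) ∧ ¬p1): Łukasiewicz ¬ gives 1 − 0.68 = 0.32
  ¬¬(((¬p1 ⊃ ¬p1) ∧ (¬p2 ⊃ ¬p2)) ∧ ¬p1): Łukasiewicz ¬ gives 1 − 0.32 = 0.68
  ¬¬¬(((¬p1 ⊃ ¬p1) ∧ (¬p2 ⊃ ¬p2)) ∧ ¬p1): Łukasiewicz ¬ gives 1 − 0.68 = 0.32
  Łukasiewicz value = 0.32
Difference: 1 − 0.32 = 0.68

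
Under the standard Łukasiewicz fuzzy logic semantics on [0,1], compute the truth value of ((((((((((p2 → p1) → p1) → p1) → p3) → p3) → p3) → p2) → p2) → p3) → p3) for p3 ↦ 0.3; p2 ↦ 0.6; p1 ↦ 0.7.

(p2 → p1): min(1, 1 − 0.6 + 0.7) = 1
((p2 → p1) → p1): min(1, 1 − 1 + 0.7) = 0.7
(((p2 → p1) → p1) → p1): min(1, 1 − 0.7 + 0.7) = 1
((((p2 → p1) → p1) → p1) → p3): min(1, 1 − 1 + 0.3) = 0.3
(((((p2 → p1) → p1) → p1) → p3) → p3): min(1, 1 − 0.3 + 0.3) = 1
((((((p2 → p1) → p1) → p1) → p3) → p3) → p3): min(1, 1 − 1 + 0.3) = 0.3
(((((((p2 → p1) → p1) → p1) → p3) → p3) → p3) → p2): min(1, 1 − 0.3 + 0.6) = 1
((((((((p2 → p1) → p1) → p1) → p3) → p3) → p3) → p2) → p2): min(1, 1 − 1 + 0.6) = 0.6
(((((((((p2 → p1) → p1) → p1) → p3) → p3) → p3) → p2) → p2) → p3): min(1, 1 − 0.6 + 0.3) = 0.7
((((((((((p2 → p1) → p1) → p1) → p3) → p3) → p3) → p2) → p2) → p3) → p3): min(1, 1 − 0.7 + 0.3) = 0.6

0.60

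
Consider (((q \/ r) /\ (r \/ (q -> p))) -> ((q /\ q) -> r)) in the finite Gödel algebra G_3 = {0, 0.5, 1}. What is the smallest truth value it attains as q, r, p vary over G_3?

The minimum is attained at q = 0.5, r = 0, p = 0.5:
  (q \/ r) = max(0.5, 0) = 0.5
  (q -> p): 0.5 ≤ 0.5, so result = 1
  (r \/ (q -> p)) = max(0, 1) = 1
  ((q \/ r) /\ (r \/ (q -> p))) = min(0.5, 1) = 0.5
  (q /\ q) = min(0.5, 0.5) = 0.5
  ((q /\ q) -> r): 0.5 > 0, so result = 0
  (((q \/ r) /\ (r \/ (q -> p))) -> ((q /\ q) -> r)): 0.5 > 0, so result = 0
Checking all 27 assignments confirms none give a value below 0.00.

0.00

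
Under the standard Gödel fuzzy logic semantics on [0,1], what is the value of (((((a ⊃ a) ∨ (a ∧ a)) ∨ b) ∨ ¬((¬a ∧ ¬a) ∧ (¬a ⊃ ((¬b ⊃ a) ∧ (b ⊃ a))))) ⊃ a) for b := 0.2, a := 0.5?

0.50

(a ⊃ a): 0.5 ≤ 0.5, so result = 1
(a ∧ a) = min(0.5, 0.5) = 0.5
((a ⊃ a) ∨ (a ∧ a)) = max(1, 0.5) = 1
(((a ⊃ a) ∨ (a ∧ a)) ∨ b) = max(1, 0.2) = 1
¬a: Gödel ¬ of 0.5 = 0 (operand ≠ 0)
¬a: Gödel ¬ of 0.5 = 0 (operand ≠ 0)
(¬a ∧ ¬a) = min(0, 0) = 0
¬a: Gödel ¬ of 0.5 = 0 (operand ≠ 0)
¬b: Gödel ¬ of 0.2 = 0 (operand ≠ 0)
(¬b ⊃ a): 0 ≤ 0.5, so result = 1
(b ⊃ a): 0.2 ≤ 0.5, so result = 1
((¬b ⊃ a) ∧ (b ⊃ a)) = min(1, 1) = 1
(¬a ⊃ ((¬b ⊃ a) ∧ (b ⊃ a))): 0 ≤ 1, so result = 1
((¬a ∧ ¬a) ∧ (¬a ⊃ ((¬b ⊃ a) ∧ (b ⊃ a)))) = min(0, 1) = 0
¬((¬a ∧ ¬a) ∧ (¬a ⊃ ((¬b ⊃ a) ∧ (b ⊃ a)))): Gödel ¬ of 0 = 1 (operand is 0)
((((a ⊃ a) ∨ (a ∧ a)) ∨ b) ∨ ¬((¬a ∧ ¬a) ∧ (¬a ⊃ ((¬b ⊃ a) ∧ (b ⊃ a))))) = max(1, 1) = 1
(((((a ⊃ a) ∨ (a ∧ a)) ∨ b) ∨ ¬((¬a ∧ ¬a) ∧ (¬a ⊃ ((¬b ⊃ a) ∧ (b ⊃ a))))) ⊃ a): 1 > 0.5, so result = 0.5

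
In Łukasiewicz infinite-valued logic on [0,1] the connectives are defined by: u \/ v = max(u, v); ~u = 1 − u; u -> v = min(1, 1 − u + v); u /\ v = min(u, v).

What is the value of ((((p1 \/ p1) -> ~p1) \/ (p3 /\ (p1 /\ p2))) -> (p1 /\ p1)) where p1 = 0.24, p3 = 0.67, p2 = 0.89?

0.24

(p1 \/ p1) = max(0.24, 0.24) = 0.24
~p1: Łukasiewicz ¬ gives 1 − 0.24 = 0.76
((p1 \/ p1) -> ~p1): min(1, 1 − 0.24 + 0.76) = 1
(p1 /\ p2) = min(0.24, 0.89) = 0.24
(p3 /\ (p1 /\ p2)) = min(0.67, 0.24) = 0.24
(((p1 \/ p1) -> ~p1) \/ (p3 /\ (p1 /\ p2))) = max(1, 0.24) = 1
(p1 /\ p1) = min(0.24, 0.24) = 0.24
((((p1 \/ p1) -> ~p1) \/ (p3 /\ (p1 /\ p2))) -> (p1 /\ p1)): min(1, 1 − 1 + 0.24) = 0.24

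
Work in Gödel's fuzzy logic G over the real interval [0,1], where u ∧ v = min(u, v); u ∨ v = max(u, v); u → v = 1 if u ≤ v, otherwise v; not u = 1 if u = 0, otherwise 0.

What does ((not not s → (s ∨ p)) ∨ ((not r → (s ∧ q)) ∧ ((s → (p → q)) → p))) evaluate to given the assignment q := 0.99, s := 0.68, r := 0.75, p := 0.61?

not s: Gödel ¬ of 0.68 = 0 (operand ≠ 0)
not not s: Gödel ¬ of 0 = 1 (operand is 0)
(s ∨ p) = max(0.68, 0.61) = 0.68
(not not s → (s ∨ p)): 1 > 0.68, so result = 0.68
not r: Gödel ¬ of 0.75 = 0 (operand ≠ 0)
(s ∧ q) = min(0.68, 0.99) = 0.68
(not r → (s ∧ q)): 0 ≤ 0.68, so result = 1
(p → q): 0.61 ≤ 0.99, so result = 1
(s → (p → q)): 0.68 ≤ 1, so result = 1
((s → (p → q)) → p): 1 > 0.61, so result = 0.61
((not r → (s ∧ q)) ∧ ((s → (p → q)) → p)) = min(1, 0.61) = 0.61
((not not s → (s ∨ p)) ∨ ((not r → (s ∧ q)) ∧ ((s → (p → q)) → p))) = max(0.68, 0.61) = 0.68

0.68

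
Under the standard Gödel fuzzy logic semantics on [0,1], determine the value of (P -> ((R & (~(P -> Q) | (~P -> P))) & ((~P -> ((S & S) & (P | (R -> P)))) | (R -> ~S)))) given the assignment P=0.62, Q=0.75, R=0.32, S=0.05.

(P -> Q): 0.62 ≤ 0.75, so result = 1
~(P -> Q): Gödel ¬ of 1 = 0 (operand ≠ 0)
~P: Gödel ¬ of 0.62 = 0 (operand ≠ 0)
(~P -> P): 0 ≤ 0.62, so result = 1
(~(P -> Q) | (~P -> P)) = max(0, 1) = 1
(R & (~(P -> Q) | (~P -> P))) = min(0.32, 1) = 0.32
~P: Gödel ¬ of 0.62 = 0 (operand ≠ 0)
(S & S) = min(0.05, 0.05) = 0.05
(R -> P): 0.32 ≤ 0.62, so result = 1
(P | (R -> P)) = max(0.62, 1) = 1
((S & S) & (P | (R -> P))) = min(0.05, 1) = 0.05
(~P -> ((S & S) & (P | (R -> P)))): 0 ≤ 0.05, so result = 1
~S: Gödel ¬ of 0.05 = 0 (operand ≠ 0)
(R -> ~S): 0.32 > 0, so result = 0
((~P -> ((S & S) & (P | (R -> P)))) | (R -> ~S)) = max(1, 0) = 1
((R & (~(P -> Q) | (~P -> P))) & ((~P -> ((S & S) & (P | (R -> P)))) | (R -> ~S))) = min(0.32, 1) = 0.32
(P -> ((R & (~(P -> Q) | (~P -> P))) & ((~P -> ((S & S) & (P | (R -> P)))) | (R -> ~S)))): 0.62 > 0.32, so result = 0.32

0.32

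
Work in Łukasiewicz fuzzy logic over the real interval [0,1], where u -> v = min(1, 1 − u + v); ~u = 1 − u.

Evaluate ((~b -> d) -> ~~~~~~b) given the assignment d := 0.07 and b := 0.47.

~b: Łukasiewicz ¬ gives 1 − 0.47 = 0.53
(~b -> d): min(1, 1 − 0.53 + 0.07) = 0.54
~b: Łukasiewicz ¬ gives 1 − 0.47 = 0.53
~~b: Łukasiewicz ¬ gives 1 − 0.53 = 0.47
~~~b: Łukasiewicz ¬ gives 1 − 0.47 = 0.53
~~~~b: Łukasiewicz ¬ gives 1 − 0.53 = 0.47
~~~~~b: Łukasiewicz ¬ gives 1 − 0.47 = 0.53
~~~~~~b: Łukasiewicz ¬ gives 1 − 0.53 = 0.47
((~b -> d) -> ~~~~~~b): min(1, 1 − 0.54 + 0.47) = 0.93

0.93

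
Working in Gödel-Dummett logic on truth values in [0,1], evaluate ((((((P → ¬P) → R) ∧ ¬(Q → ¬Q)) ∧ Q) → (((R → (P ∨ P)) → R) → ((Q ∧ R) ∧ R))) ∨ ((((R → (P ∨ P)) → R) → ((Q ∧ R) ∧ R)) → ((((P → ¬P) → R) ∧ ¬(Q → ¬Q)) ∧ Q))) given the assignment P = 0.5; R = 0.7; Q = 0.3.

1.00

¬P: Gödel ¬ of 0.5 = 0 (operand ≠ 0)
(P → ¬P): 0.5 > 0, so result = 0
((P → ¬P) → R): 0 ≤ 0.7, so result = 1
¬Q: Gödel ¬ of 0.3 = 0 (operand ≠ 0)
(Q → ¬Q): 0.3 > 0, so result = 0
¬(Q → ¬Q): Gödel ¬ of 0 = 1 (operand is 0)
(((P → ¬P) → R) ∧ ¬(Q → ¬Q)) = min(1, 1) = 1
((((P → ¬P) → R) ∧ ¬(Q → ¬Q)) ∧ Q) = min(1, 0.3) = 0.3
(P ∨ P) = max(0.5, 0.5) = 0.5
(R → (P ∨ P)): 0.7 > 0.5, so result = 0.5
((R → (P ∨ P)) → R): 0.5 ≤ 0.7, so result = 1
(Q ∧ R) = min(0.3, 0.7) = 0.3
((Q ∧ R) ∧ R) = min(0.3, 0.7) = 0.3
(((R → (P ∨ P)) → R) → ((Q ∧ R) ∧ R)): 1 > 0.3, so result = 0.3
(((((P → ¬P) → R) ∧ ¬(Q → ¬Q)) ∧ Q) → (((R → (P ∨ P)) → R) → ((Q ∧ R) ∧ R))): 0.3 ≤ 0.3, so result = 1
(P ∨ P) = max(0.5, 0.5) = 0.5
(R → (P ∨ P)): 0.7 > 0.5, so result = 0.5
((R → (P ∨ P)) → R): 0.5 ≤ 0.7, so result = 1
(Q ∧ R) = min(0.3, 0.7) = 0.3
((Q ∧ R) ∧ R) = min(0.3, 0.7) = 0.3
(((R → (P ∨ P)) → R) → ((Q ∧ R) ∧ R)): 1 > 0.3, so result = 0.3
¬P: Gödel ¬ of 0.5 = 0 (operand ≠ 0)
(P → ¬P): 0.5 > 0, so result = 0
((P → ¬P) → R): 0 ≤ 0.7, so result = 1
¬Q: Gödel ¬ of 0.3 = 0 (operand ≠ 0)
(Q → ¬Q): 0.3 > 0, so result = 0
¬(Q → ¬Q): Gödel ¬ of 0 = 1 (operand is 0)
(((P → ¬P) → R) ∧ ¬(Q → ¬Q)) = min(1, 1) = 1
((((P → ¬P) → R) ∧ ¬(Q → ¬Q)) ∧ Q) = min(1, 0.3) = 0.3
((((R → (P ∨ P)) → R) → ((Q ∧ R) ∧ R)) → ((((P → ¬P) → R) ∧ ¬(Q → ¬Q)) ∧ Q)): 0.3 ≤ 0.3, so result = 1
((((((P → ¬P) → R) ∧ ¬(Q → ¬Q)) ∧ Q) → (((R → (P ∨ P)) → R) → ((Q ∧ R) ∧ R))) ∨ ((((R → (P ∨ P)) → R) → ((Q ∧ R) ∧ R)) → ((((P → ¬P) → R) ∧ ¬(Q → ¬Q)) ∧ Q))) = max(1, 1) = 1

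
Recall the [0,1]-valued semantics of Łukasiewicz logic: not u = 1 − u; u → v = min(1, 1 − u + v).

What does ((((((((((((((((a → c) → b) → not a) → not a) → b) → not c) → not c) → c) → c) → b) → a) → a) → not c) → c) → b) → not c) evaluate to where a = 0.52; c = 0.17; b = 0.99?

0.83

(a → c): min(1, 1 − 0.52 + 0.17) = 0.65
((a → c) → b): min(1, 1 − 0.65 + 0.99) = 1
not a: Łukasiewicz ¬ gives 1 − 0.52 = 0.48
(((a → c) → b) → not a): min(1, 1 − 1 + 0.48) = 0.48
not a: Łukasiewicz ¬ gives 1 − 0.52 = 0.48
((((a → c) → b) → not a) → not a): min(1, 1 − 0.48 + 0.48) = 1
(((((a → c) → b) → not a) → not a) → b): min(1, 1 − 1 + 0.99) = 0.99
not c: Łukasiewicz ¬ gives 1 − 0.17 = 0.83
((((((a → c) → b) → not a) → not a) → b) → not c): min(1, 1 − 0.99 + 0.83) = 0.84
not c: Łukasiewicz ¬ gives 1 − 0.17 = 0.83
(((((((a → c) → b) → not a) → not a) → b) → not c) → not c): min(1, 1 − 0.84 + 0.83) = 0.99
((((((((a → c) → b) → not a) → not a) → b) → not c) → not c) → c): min(1, 1 − 0.99 + 0.17) = 0.18
(((((((((a → c) → b) → not a) → not a) → b) → not c) → not c) → c) → c): min(1, 1 − 0.18 + 0.17) = 0.99
((((((((((a → c) → b) → not a) → not a) → b) → not c) → not c) → c) → c) → b): min(1, 1 − 0.99 + 0.99) = 1
(((((((((((a → c) → b) → not a) → not a) → b) → not c) → not c) → c) → c) → b) → a): min(1, 1 − 1 + 0.52) = 0.52
((((((((((((a → c) → b) → not a) → not a) → b) → not c) → not c) → c) → c) → b) → a) → a): min(1, 1 − 0.52 + 0.52) = 1
not c: Łukasiewicz ¬ gives 1 − 0.17 = 0.83
(((((((((((((a → c) → b) → not a) → not a) → b) → not c) → not c) → c) → c) → b) → a) → a) → not c): min(1, 1 − 1 + 0.83) = 0.83
((((((((((((((a → c) → b) → not a) → not a) → b) → not c) → not c) → c) → c) → b) → a) → a) → not c) → c): min(1, 1 − 0.83 + 0.17) = 0.34
(((((((((((((((a → c) → b) → not a) → not a) → b) → not c) → not c) → c) → c) → b) → a) → a) → not c) → c) → b): min(1, 1 − 0.34 + 0.99) = 1
not c: Łukasiewicz ¬ gives 1 − 0.17 = 0.83
((((((((((((((((a → c) → b) → not a) → not a) → b) → not c) → not c) → c) → c) → b) → a) → a) → not c) → c) → b) → not c): min(1, 1 − 1 + 0.83) = 0.83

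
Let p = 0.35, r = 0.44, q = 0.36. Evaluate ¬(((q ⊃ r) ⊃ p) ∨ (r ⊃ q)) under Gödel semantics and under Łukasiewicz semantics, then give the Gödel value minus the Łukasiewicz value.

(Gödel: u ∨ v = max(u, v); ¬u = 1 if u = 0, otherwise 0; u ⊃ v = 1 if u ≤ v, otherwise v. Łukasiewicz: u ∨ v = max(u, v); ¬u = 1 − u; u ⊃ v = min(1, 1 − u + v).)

Gödel evaluation:
  (q ⊃ r): 0.36 ≤ 0.44, so result = 1
  ((q ⊃ r) ⊃ p): 1 > 0.35, so result = 0.35
  (r ⊃ q): 0.44 > 0.36, so result = 0.36
  (((q ⊃ r) ⊃ p) ∨ (r ⊃ q)) = max(0.35, 0.36) = 0.36
  ¬(((q ⊃ r) ⊃ p) ∨ (r ⊃ q)): Gödel ¬ of 0.36 = 0 (operand ≠ 0)
  Gödel value = 0
Łukasiewicz evaluation:
  (q ⊃ r): min(1, 1 − 0.36 + 0.44) = 1
  ((q ⊃ r) ⊃ p): min(1, 1 − 1 + 0.35) = 0.35
  (r ⊃ q): min(1, 1 − 0.44 + 0.36) = 0.92
  (((q ⊃ r) ⊃ p) ∨ (r ⊃ q)) = max(0.35, 0.92) = 0.92
  ¬(((q ⊃ r) ⊃ p) ∨ (r ⊃ q)): Łukasiewicz ¬ gives 1 − 0.92 = 0.08
  Łukasiewicz value = 0.08
Difference: 0 − 0.08 = -0.08

-0.08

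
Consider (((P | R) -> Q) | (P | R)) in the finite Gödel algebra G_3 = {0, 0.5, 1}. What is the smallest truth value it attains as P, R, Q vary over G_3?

The minimum is attained at P = 0, R = 0.5, Q = 0:
  (P | R) = max(0, 0.5) = 0.5
  ((P | R) -> Q): 0.5 > 0, so result = 0
  (P | R) = max(0, 0.5) = 0.5
  (((P | R) -> Q) | (P | R)) = max(0, 0.5) = 0.5
Checking all 27 assignments confirms none give a value below 0.50.

0.50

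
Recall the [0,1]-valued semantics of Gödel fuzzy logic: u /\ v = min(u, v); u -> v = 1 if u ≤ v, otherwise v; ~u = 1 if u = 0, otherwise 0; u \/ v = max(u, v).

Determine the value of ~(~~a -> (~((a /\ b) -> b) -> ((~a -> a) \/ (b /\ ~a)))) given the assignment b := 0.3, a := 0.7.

~a: Gödel ¬ of 0.7 = 0 (operand ≠ 0)
~~a: Gödel ¬ of 0 = 1 (operand is 0)
(a /\ b) = min(0.7, 0.3) = 0.3
((a /\ b) -> b): 0.3 ≤ 0.3, so result = 1
~((a /\ b) -> b): Gödel ¬ of 1 = 0 (operand ≠ 0)
~a: Gödel ¬ of 0.7 = 0 (operand ≠ 0)
(~a -> a): 0 ≤ 0.7, so result = 1
~a: Gödel ¬ of 0.7 = 0 (operand ≠ 0)
(b /\ ~a) = min(0.3, 0) = 0
((~a -> a) \/ (b /\ ~a)) = max(1, 0) = 1
(~((a /\ b) -> b) -> ((~a -> a) \/ (b /\ ~a))): 0 ≤ 1, so result = 1
(~~a -> (~((a /\ b) -> b) -> ((~a -> a) \/ (b /\ ~a)))): 1 ≤ 1, so result = 1
~(~~a -> (~((a /\ b) -> b) -> ((~a -> a) \/ (b /\ ~a)))): Gödel ¬ of 1 = 0 (operand ≠ 0)

0.00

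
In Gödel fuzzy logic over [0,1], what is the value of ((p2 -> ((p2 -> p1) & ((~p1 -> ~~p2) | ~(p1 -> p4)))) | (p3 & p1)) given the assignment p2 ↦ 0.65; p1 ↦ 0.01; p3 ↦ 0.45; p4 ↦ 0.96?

(p2 -> p1): 0.65 > 0.01, so result = 0.01
~p1: Gödel ¬ of 0.01 = 0 (operand ≠ 0)
~p2: Gödel ¬ of 0.65 = 0 (operand ≠ 0)
~~p2: Gödel ¬ of 0 = 1 (operand is 0)
(~p1 -> ~~p2): 0 ≤ 1, so result = 1
(p1 -> p4): 0.01 ≤ 0.96, so result = 1
~(p1 -> p4): Gödel ¬ of 1 = 0 (operand ≠ 0)
((~p1 -> ~~p2) | ~(p1 -> p4)) = max(1, 0) = 1
((p2 -> p1) & ((~p1 -> ~~p2) | ~(p1 -> p4))) = min(0.01, 1) = 0.01
(p2 -> ((p2 -> p1) & ((~p1 -> ~~p2) | ~(p1 -> p4)))): 0.65 > 0.01, so result = 0.01
(p3 & p1) = min(0.45, 0.01) = 0.01
((p2 -> ((p2 -> p1) & ((~p1 -> ~~p2) | ~(p1 -> p4)))) | (p3 & p1)) = max(0.01, 0.01) = 0.01

0.01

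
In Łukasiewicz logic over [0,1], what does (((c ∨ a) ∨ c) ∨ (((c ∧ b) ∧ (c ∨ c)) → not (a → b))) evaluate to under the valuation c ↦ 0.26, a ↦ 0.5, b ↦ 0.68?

0.74

(c ∨ a) = max(0.26, 0.5) = 0.5
((c ∨ a) ∨ c) = max(0.5, 0.26) = 0.5
(c ∧ b) = min(0.26, 0.68) = 0.26
(c ∨ c) = max(0.26, 0.26) = 0.26
((c ∧ b) ∧ (c ∨ c)) = min(0.26, 0.26) = 0.26
(a → b): min(1, 1 − 0.5 + 0.68) = 1
not (a → b): Łukasiewicz ¬ gives 1 − 1 = 0
(((c ∧ b) ∧ (c ∨ c)) → not (a → b)): min(1, 1 − 0.26 + 0) = 0.74
(((c ∨ a) ∨ c) ∨ (((c ∧ b) ∧ (c ∨ c)) → not (a → b))) = max(0.5, 0.74) = 0.74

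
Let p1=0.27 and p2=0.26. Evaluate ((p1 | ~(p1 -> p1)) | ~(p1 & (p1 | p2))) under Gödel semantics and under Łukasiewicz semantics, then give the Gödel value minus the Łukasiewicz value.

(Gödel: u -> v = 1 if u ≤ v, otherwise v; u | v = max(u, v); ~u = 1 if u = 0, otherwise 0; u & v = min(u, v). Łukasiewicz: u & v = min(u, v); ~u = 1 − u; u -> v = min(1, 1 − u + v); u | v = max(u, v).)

Gödel evaluation:
  (p1 -> p1): 0.27 ≤ 0.27, so result = 1
  ~(p1 -> p1): Gödel ¬ of 1 = 0 (operand ≠ 0)
  (p1 | ~(p1 -> p1)) = max(0.27, 0) = 0.27
  (p1 | p2) = max(0.27, 0.26) = 0.27
  (p1 & (p1 | p2)) = min(0.27, 0.27) = 0.27
  ~(p1 & (p1 | p2)): Gödel ¬ of 0.27 = 0 (operand ≠ 0)
  ((p1 | ~(p1 -> p1)) | ~(p1 & (p1 | p2))) = max(0.27, 0) = 0.27
  Gödel value = 0.27
Łukasiewicz evaluation:
  (p1 -> p1): min(1, 1 − 0.27 + 0.27) = 1
  ~(p1 -> p1): Łukasiewicz ¬ gives 1 − 1 = 0
  (p1 | ~(p1 -> p1)) = max(0.27, 0) = 0.27
  (p1 | p2) = max(0.27, 0.26) = 0.27
  (p1 & (p1 | p2)) = min(0.27, 0.27) = 0.27
  ~(p1 & (p1 | p2)): Łukasiewicz ¬ gives 1 − 0.27 = 0.73
  ((p1 | ~(p1 -> p1)) | ~(p1 & (p1 | p2))) = max(0.27, 0.73) = 0.73
  Łukasiewicz value = 0.73
Difference: 0.27 − 0.73 = -0.46

-0.46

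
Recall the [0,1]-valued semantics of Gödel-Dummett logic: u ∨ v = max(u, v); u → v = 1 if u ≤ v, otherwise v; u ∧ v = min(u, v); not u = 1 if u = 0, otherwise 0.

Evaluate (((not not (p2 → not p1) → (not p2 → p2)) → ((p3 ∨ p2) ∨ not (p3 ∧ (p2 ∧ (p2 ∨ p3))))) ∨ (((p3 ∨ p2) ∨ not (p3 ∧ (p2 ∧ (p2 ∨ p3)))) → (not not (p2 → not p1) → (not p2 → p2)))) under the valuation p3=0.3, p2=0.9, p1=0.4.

1.00

not p1: Gödel ¬ of 0.4 = 0 (operand ≠ 0)
(p2 → not p1): 0.9 > 0, so result = 0
not (p2 → not p1): Gödel ¬ of 0 = 1 (operand is 0)
not not (p2 → not p1): Gödel ¬ of 1 = 0 (operand ≠ 0)
not p2: Gödel ¬ of 0.9 = 0 (operand ≠ 0)
(not p2 → p2): 0 ≤ 0.9, so result = 1
(not not (p2 → not p1) → (not p2 → p2)): 0 ≤ 1, so result = 1
(p3 ∨ p2) = max(0.3, 0.9) = 0.9
(p2 ∨ p3) = max(0.9, 0.3) = 0.9
(p2 ∧ (p2 ∨ p3)) = min(0.9, 0.9) = 0.9
(p3 ∧ (p2 ∧ (p2 ∨ p3))) = min(0.3, 0.9) = 0.3
not (p3 ∧ (p2 ∧ (p2 ∨ p3))): Gödel ¬ of 0.3 = 0 (operand ≠ 0)
((p3 ∨ p2) ∨ not (p3 ∧ (p2 ∧ (p2 ∨ p3)))) = max(0.9, 0) = 0.9
((not not (p2 → not p1) → (not p2 → p2)) → ((p3 ∨ p2) ∨ not (p3 ∧ (p2 ∧ (p2 ∨ p3))))): 1 > 0.9, so result = 0.9
(p3 ∨ p2) = max(0.3, 0.9) = 0.9
(p2 ∨ p3) = max(0.9, 0.3) = 0.9
(p2 ∧ (p2 ∨ p3)) = min(0.9, 0.9) = 0.9
(p3 ∧ (p2 ∧ (p2 ∨ p3))) = min(0.3, 0.9) = 0.3
not (p3 ∧ (p2 ∧ (p2 ∨ p3))): Gödel ¬ of 0.3 = 0 (operand ≠ 0)
((p3 ∨ p2) ∨ not (p3 ∧ (p2 ∧ (p2 ∨ p3)))) = max(0.9, 0) = 0.9
not p1: Gödel ¬ of 0.4 = 0 (operand ≠ 0)
(p2 → not p1): 0.9 > 0, so result = 0
not (p2 → not p1): Gödel ¬ of 0 = 1 (operand is 0)
not not (p2 → not p1): Gödel ¬ of 1 = 0 (operand ≠ 0)
not p2: Gödel ¬ of 0.9 = 0 (operand ≠ 0)
(not p2 → p2): 0 ≤ 0.9, so result = 1
(not not (p2 → not p1) → (not p2 → p2)): 0 ≤ 1, so result = 1
(((p3 ∨ p2) ∨ not (p3 ∧ (p2 ∧ (p2 ∨ p3)))) → (not not (p2 → not p1) → (not p2 → p2))): 0.9 ≤ 1, so result = 1
(((not not (p2 → not p1) → (not p2 → p2)) → ((p3 ∨ p2) ∨ not (p3 ∧ (p2 ∧ (p2 ∨ p3))))) ∨ (((p3 ∨ p2) ∨ not (p3 ∧ (p2 ∧ (p2 ∨ p3)))) → (not not (p2 → not p1) → (not p2 → p2)))) = max(0.9, 1) = 1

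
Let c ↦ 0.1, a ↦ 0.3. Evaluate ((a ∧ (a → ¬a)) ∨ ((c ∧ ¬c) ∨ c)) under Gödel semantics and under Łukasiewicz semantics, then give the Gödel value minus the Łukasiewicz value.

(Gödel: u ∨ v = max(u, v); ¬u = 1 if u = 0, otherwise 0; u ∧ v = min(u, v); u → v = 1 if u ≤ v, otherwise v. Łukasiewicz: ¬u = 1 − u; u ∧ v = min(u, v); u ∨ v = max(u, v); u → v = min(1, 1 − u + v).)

-0.20

Gödel evaluation:
  ¬a: Gödel ¬ of 0.3 = 0 (operand ≠ 0)
  (a → ¬a): 0.3 > 0, so result = 0
  (a ∧ (a → ¬a)) = min(0.3, 0) = 0
  ¬c: Gödel ¬ of 0.1 = 0 (operand ≠ 0)
  (c ∧ ¬c) = min(0.1, 0) = 0
  ((c ∧ ¬c) ∨ c) = max(0, 0.1) = 0.1
  ((a ∧ (a → ¬a)) ∨ ((c ∧ ¬c) ∨ c)) = max(0, 0.1) = 0.1
  Gödel value = 0.1
Łukasiewicz evaluation:
  ¬a: Łukasiewicz ¬ gives 1 − 0.3 = 0.7
  (a → ¬a): min(1, 1 − 0.3 + 0.7) = 1
  (a ∧ (a → ¬a)) = min(0.3, 1) = 0.3
  ¬c: Łukasiewicz ¬ gives 1 − 0.1 = 0.9
  (c ∧ ¬c) = min(0.1, 0.9) = 0.1
  ((c ∧ ¬c) ∨ c) = max(0.1, 0.1) = 0.1
  ((a ∧ (a → ¬a)) ∨ ((c ∧ ¬c) ∨ c)) = max(0.3, 0.1) = 0.3
  Łukasiewicz value = 0.3
Difference: 0.1 − 0.3 = -0.20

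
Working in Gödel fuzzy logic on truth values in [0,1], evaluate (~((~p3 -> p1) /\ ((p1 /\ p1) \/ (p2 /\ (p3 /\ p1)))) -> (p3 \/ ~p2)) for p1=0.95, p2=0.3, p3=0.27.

1.00

~p3: Gödel ¬ of 0.27 = 0 (operand ≠ 0)
(~p3 -> p1): 0 ≤ 0.95, so result = 1
(p1 /\ p1) = min(0.95, 0.95) = 0.95
(p3 /\ p1) = min(0.27, 0.95) = 0.27
(p2 /\ (p3 /\ p1)) = min(0.3, 0.27) = 0.27
((p1 /\ p1) \/ (p2 /\ (p3 /\ p1))) = max(0.95, 0.27) = 0.95
((~p3 -> p1) /\ ((p1 /\ p1) \/ (p2 /\ (p3 /\ p1)))) = min(1, 0.95) = 0.95
~((~p3 -> p1) /\ ((p1 /\ p1) \/ (p2 /\ (p3 /\ p1)))): Gödel ¬ of 0.95 = 0 (operand ≠ 0)
~p2: Gödel ¬ of 0.3 = 0 (operand ≠ 0)
(p3 \/ ~p2) = max(0.27, 0) = 0.27
(~((~p3 -> p1) /\ ((p1 /\ p1) \/ (p2 /\ (p3 /\ p1)))) -> (p3 \/ ~p2)): 0 ≤ 0.27, so result = 1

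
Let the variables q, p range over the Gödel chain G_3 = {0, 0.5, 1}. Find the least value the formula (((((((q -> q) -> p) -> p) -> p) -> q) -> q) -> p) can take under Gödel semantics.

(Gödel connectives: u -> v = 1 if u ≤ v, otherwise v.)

The minimum is attained at q = 0.5, p = 0:
  (q -> q): 0.5 ≤ 0.5, so result = 1
  ((q -> q) -> p): 1 > 0, so result = 0
  (((q -> q) -> p) -> p): 0 ≤ 0, so result = 1
  ((((q -> q) -> p) -> p) -> p): 1 > 0, so result = 0
  (((((q -> q) -> p) -> p) -> p) -> q): 0 ≤ 0.5, so result = 1
  ((((((q -> q) -> p) -> p) -> p) -> q) -> q): 1 > 0.5, so result = 0.5
  (((((((q -> q) -> p) -> p) -> p) -> q) -> q) -> p): 0.5 > 0, so result = 0
Checking all 9 assignments confirms none give a value below 0.00.

0.00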